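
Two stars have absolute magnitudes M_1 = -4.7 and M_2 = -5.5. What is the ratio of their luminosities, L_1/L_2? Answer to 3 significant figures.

ΔM = M_1 − M_2 = 0.8
L_1/L_2 = 10^(−0.4 ΔM) = 10^-0.320 = 0.4786

L_1/L_2 ≈ 0.479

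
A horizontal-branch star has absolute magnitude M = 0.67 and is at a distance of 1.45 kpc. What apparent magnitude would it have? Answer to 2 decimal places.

m ≈ 11.48

d = 1.45 kpc = 1450 pc
m = M + 5 log₁₀ d − 5 = 0.67 + 5·3.1614 − 5 = 11.477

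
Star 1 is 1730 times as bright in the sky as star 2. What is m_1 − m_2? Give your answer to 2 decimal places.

m_1 − m_2 ≈ -8.10

Pogson: Δm = −2.5 log₁₀(ratio) = −2.5 log₁₀(1730) = −2.5 × 3.2380 = -8.095
Star 1 is brighter, so it has the smaller magnitude: the difference is negative.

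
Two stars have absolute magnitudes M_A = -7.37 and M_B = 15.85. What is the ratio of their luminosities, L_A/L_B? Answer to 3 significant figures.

ΔM = M_A − M_B = -23.22
L_A/L_B = 10^(−0.4 ΔM) = 10^9.288 = 1.941×10^9

L_A/L_B ≈ 1.94×10^9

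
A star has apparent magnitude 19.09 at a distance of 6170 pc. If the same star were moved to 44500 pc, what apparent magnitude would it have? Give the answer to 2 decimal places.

m ≈ 23.38

Flux ∝ 1/d², so Δm = 5 log₁₀(d₂/d₁) = 5 log₁₀(44500/6170) = 4.290
m₂ = m₁ + Δm = 19.09 + (4.290) = 23.380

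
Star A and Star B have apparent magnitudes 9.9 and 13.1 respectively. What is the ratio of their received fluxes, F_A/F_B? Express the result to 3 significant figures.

Magnitude difference = -3.2
Flux ratio = 10^(−0.4 Δm) = 10^(−0.4 × -3.2) = 10^1.280 = 19.05

F_A/F_B ≈ 19.1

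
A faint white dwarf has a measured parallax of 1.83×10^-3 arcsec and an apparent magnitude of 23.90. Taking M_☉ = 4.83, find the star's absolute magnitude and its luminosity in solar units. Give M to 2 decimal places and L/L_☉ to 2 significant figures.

d = 1/p = 1/1.83×10^-3″ = 546.4 pc
M = m − 5 log₁₀ d + 5 = 23.90 − 5·2.7375 + 5 = 15.212
M − M_☉ = 15.212 − 4.83 = 10.382
L/L_☉ = 10^(−0.4 × 10.382) = 7.032×10^-5

M ≈ 15.21; L/L_☉ ≈ 7.0×10^-5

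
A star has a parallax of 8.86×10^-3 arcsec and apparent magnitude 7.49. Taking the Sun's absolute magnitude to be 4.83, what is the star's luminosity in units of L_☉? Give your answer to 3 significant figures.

d = 1/p = 1/8.86×10^-3″ = 112.9 pc
M = m − 5 log₁₀ d + 5 = 7.49 − 5·2.0526 + 5 = 2.227
M − M_☉ = 2.227 − 4.83 = -2.603
L/L_☉ = 10^(−0.4 × -2.603) = 10.99

L/L_☉ ≈ 11.0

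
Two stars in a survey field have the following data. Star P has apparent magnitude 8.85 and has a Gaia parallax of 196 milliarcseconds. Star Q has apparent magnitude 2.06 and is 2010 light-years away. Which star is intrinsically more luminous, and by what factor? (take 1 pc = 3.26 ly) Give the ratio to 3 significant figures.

Star P: p = 196 mas = 0.196″ → d = 1/p = 5.102 pc
Star P: M = m − 5 log₁₀ d + 5 = 8.85 − 5·0.7077 + 5 = 10.311
Star Q: d = 2010 ly / 3.26 = 616.6 pc
Star Q: M = m − 5 log₁₀ d + 5 = 2.06 − 5·2.7900 + 5 = -6.890
ΔM = M_P − M_Q = 10.311 − (-6.890) = 17.201; smaller M is more luminous → Star Q.
L ratio = 10^(0.4 |ΔM|) = 10^6.880 = 7.594×10^6

Star Q is more luminous, by a factor of 7.59×10^6.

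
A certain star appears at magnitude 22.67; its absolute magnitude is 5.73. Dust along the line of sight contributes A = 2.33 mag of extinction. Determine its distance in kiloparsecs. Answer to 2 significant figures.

m − M = 5 log₁₀(d/10 pc) + A  ⇒  22.67 − (5.73) − 2.33 = 5 log₁₀(d/10)
14.610 = 5 log₁₀(d/10)
log₁₀ d = (m − M − A)/5 + 1 = 3.9220
d = 10^3.9220 = 8356 pc
= 8.356 kpc

d ≈ 8.4 kpc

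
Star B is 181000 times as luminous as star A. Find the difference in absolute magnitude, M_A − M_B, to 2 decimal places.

Pogson: ΔM = −2.5 log₁₀(ratio) = −2.5 log₁₀(181000) = −2.5 × 5.2577 = -13.144
Star B is brighter so has the smaller magnitude: M_A − M_B is positive.

M_A − M_B ≈ 13.14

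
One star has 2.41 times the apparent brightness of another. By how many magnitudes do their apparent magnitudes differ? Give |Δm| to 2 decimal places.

Pogson: Δm = −2.5 log₁₀(ratio) = −2.5 log₁₀(2.41) = −2.5 × 0.3820 = -0.955

|Δm| ≈ 0.96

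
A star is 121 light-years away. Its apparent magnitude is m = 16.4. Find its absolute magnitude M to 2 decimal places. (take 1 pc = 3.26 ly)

d = 121 ly / 3.26 = 37.12 pc
5 log₁₀(d/10 pc) = 5 log₁₀(37.12) − 5 = 2.848
M = m − 5 log₁₀(d/10) = 16.4 − 2.848 = 13.552

M ≈ 13.55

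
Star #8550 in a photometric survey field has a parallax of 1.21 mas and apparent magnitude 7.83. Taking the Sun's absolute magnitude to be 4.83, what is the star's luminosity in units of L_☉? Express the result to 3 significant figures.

d = 1/p = 1000/1.21 mas = 826.4 pc
M = m − 5 log₁₀ d + 5 = 7.83 − 5·2.9172 + 5 = -1.756
M − M_☉ = -1.756 − 4.83 = -6.586
L/L_☉ = 10^(−0.4 × -6.586) = 431.0

L/L_☉ ≈ 431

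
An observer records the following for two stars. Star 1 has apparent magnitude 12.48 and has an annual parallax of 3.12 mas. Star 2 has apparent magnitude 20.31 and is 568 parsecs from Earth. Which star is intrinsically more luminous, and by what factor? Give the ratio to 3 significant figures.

Star 1: p = 3.12 mas = 3.12×10^-3″ → d = 1/p = 320.5 pc
Star 1: M = m − 5 log₁₀ d + 5 = 12.48 − 5·2.5058 + 5 = 4.951
Star 2: M = m − 5 log₁₀ d + 5 = 20.31 − 5·2.7543 + 5 = 11.538
ΔM = M_1 − M_2 = 4.951 − (11.538) = -6.587; smaller M is more luminous → Star 1.
L ratio = 10^(0.4 |ΔM|) = 10^2.635 = 431.5

Star 1 is more luminous, by a factor of 432.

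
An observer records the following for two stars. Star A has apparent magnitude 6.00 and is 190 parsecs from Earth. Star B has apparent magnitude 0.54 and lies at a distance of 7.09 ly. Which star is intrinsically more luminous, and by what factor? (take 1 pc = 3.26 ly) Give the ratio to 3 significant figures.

Star A: M = m − 5 log₁₀ d + 5 = 6.00 − 5·2.2788 + 5 = -0.394
Star B: d = 7.09 ly / 3.26 = 2.175 pc
Star B: M = m − 5 log₁₀ d + 5 = 0.54 − 5·0.3374 + 5 = 3.853
ΔM = M_A − M_B = -0.394 − (3.853) = -4.247; smaller M is more luminous → Star A.
L ratio = 10^(0.4 |ΔM|) = 10^1.699 = 49.96

Star A is more luminous, by a factor of 50.0.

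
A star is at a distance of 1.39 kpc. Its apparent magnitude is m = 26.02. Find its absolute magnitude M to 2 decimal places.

d = 1.39 kpc = 1390 pc
5 log₁₀(d/10 pc) = 5 log₁₀(1390) − 5 = 10.715
M = m − 5 log₁₀(d/10) = 26.02 − 10.715 = 15.305

M ≈ 15.30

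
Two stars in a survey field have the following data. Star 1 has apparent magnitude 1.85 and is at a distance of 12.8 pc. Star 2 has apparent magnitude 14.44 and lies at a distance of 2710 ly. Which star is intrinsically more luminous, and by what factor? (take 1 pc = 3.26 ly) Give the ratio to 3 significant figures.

Star 1: M = m − 5 log₁₀ d + 5 = 1.85 − 5·1.1072 + 5 = 1.314
Star 2: d = 2710 ly / 3.26 = 831.3 pc
Star 2: M = m − 5 log₁₀ d + 5 = 14.44 − 5·2.9198 + 5 = 4.841
ΔM = M_1 − M_2 = 1.314 − (4.841) = -3.527; smaller M is more luminous → Star 1.
L ratio = 10^(0.4 |ΔM|) = 10^1.411 = 25.76

Star 1 is more luminous, by a factor of 25.8.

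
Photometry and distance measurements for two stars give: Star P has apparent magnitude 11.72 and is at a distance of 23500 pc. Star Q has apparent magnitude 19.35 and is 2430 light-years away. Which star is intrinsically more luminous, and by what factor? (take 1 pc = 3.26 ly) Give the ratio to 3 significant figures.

Star P: M = m − 5 log₁₀ d + 5 = 11.72 − 5·4.3711 + 5 = -5.135
Star Q: d = 2430 ly / 3.26 = 745.4 pc
Star Q: M = m − 5 log₁₀ d + 5 = 19.35 − 5·2.8724 + 5 = 9.988
ΔM = M_P − M_Q = -5.135 − (9.988) = -15.123; smaller M is more luminous → Star P.
L ratio = 10^(0.4 |ΔM|) = 10^6.049 = 1.120×10^6

Star P is more luminous, by a factor of 1.12×10^6.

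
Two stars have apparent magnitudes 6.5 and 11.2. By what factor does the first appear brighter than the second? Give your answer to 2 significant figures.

Magnitude difference = -4.7
Flux ratio = 10^(−0.4 Δm) = 10^(−0.4 × -4.7) = 10^1.880 = 75.86

76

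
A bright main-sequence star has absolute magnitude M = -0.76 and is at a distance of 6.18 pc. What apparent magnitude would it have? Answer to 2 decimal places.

m = M + 5 log₁₀ d − 5 = -0.76 + 5·0.7910 − 5 = -1.805

m ≈ -1.81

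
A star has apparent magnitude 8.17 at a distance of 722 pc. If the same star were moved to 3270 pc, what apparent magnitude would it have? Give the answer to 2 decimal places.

m ≈ 11.45

Flux ∝ 1/d², so Δm = 5 log₁₀(d₂/d₁) = 5 log₁₀(3270/722) = 3.280
m₂ = m₁ + Δm = 8.17 + (3.280) = 11.450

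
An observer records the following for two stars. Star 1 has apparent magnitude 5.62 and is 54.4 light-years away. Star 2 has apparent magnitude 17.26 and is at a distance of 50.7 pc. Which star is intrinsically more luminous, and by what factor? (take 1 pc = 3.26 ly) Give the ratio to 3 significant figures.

Star 1: d = 54.4 ly / 3.26 = 16.69 pc
Star 1: M = m − 5 log₁₀ d + 5 = 5.62 − 5·1.2224 + 5 = 4.508
Star 2: M = m − 5 log₁₀ d + 5 = 17.26 − 5·1.7050 + 5 = 13.735
ΔM = M_1 − M_2 = 4.508 − (13.735) = -9.227; smaller M is more luminous → Star 1.
L ratio = 10^(0.4 |ΔM|) = 10^3.691 = 4906

Star 1 is more luminous, by a factor of 4910.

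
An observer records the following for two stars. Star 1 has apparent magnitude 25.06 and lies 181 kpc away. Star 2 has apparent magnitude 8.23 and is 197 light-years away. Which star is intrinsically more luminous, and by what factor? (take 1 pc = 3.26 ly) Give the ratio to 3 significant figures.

Star 1 is more luminous, by a factor of 1.66.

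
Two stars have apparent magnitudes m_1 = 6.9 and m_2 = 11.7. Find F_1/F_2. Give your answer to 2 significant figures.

F_1/F_2 ≈ 83

Magnitude difference = -4.8
Flux ratio = 10^(−0.4 Δm) = 10^(−0.4 × -4.8) = 10^1.920 = 83.18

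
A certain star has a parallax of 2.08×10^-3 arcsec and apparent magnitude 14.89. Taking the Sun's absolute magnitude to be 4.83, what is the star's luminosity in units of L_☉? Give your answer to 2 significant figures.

d = 1/p = 1/2.08×10^-3″ = 480.8 pc
M = m − 5 log₁₀ d + 5 = 14.89 − 5·2.6819 + 5 = 6.480
M − M_☉ = 6.480 − 4.83 = 1.650
L/L_☉ = 10^(−0.4 × 1.650) = 0.2187

L/L_☉ ≈ 0.22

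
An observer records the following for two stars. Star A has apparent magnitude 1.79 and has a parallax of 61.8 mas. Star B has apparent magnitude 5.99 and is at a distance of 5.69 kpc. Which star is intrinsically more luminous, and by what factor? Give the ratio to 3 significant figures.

Star B is more luminous, by a factor of 2580.

Star A: p = 61.8 mas = 0.0618″ → d = 1/p = 16.18 pc
Star A: M = m − 5 log₁₀ d + 5 = 1.79 − 5·1.2090 + 5 = 0.745
Star B: d = 5.69 kpc = 5690 pc
Star B: M = m − 5 log₁₀ d + 5 = 5.99 − 5·3.7551 + 5 = -7.786
ΔM = M_A − M_B = 0.745 − (-7.786) = 8.531; smaller M is more luminous → Star B.
L ratio = 10^(0.4 |ΔM|) = 10^3.412 = 2583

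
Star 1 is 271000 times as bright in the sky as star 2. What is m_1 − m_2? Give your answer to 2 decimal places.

Pogson: Δm = −2.5 log₁₀(ratio) = −2.5 log₁₀(271000) = −2.5 × 5.4330 = -13.582
Star 1 is brighter, so it has the smaller magnitude: the difference is negative.

m_1 − m_2 ≈ -13.58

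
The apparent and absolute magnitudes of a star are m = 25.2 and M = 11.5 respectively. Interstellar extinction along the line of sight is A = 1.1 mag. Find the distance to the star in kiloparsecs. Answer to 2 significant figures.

d ≈ 3.3 kpc

m − M = 5 log₁₀(d/10 pc) + A  ⇒  25.2 − (11.5) − 1.1 = 5 log₁₀(d/10)
12.600 = 5 log₁₀(d/10)
log₁₀ d = (m − M − A)/5 + 1 = 3.5200
d = 10^3.5200 = 3311 pc
= 3.311 kpc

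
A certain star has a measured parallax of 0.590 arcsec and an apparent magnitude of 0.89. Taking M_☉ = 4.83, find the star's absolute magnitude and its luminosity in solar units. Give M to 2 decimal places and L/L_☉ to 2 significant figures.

M ≈ 4.74; L/L_☉ ≈ 1.1

d = 1/p = 1/0.590″ = 1.695 pc
M = m − 5 log₁₀ d + 5 = 0.89 − 5·0.2291 + 5 = 4.744
M − M_☉ = 4.744 − 4.83 = -0.086
L/L_☉ = 10^(−0.4 × -0.086) = 1.082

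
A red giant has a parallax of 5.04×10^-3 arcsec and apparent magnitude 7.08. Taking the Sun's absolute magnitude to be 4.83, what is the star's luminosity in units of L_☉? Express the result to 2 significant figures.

d = 1/p = 1/5.04×10^-3″ = 198.4 pc
M = m − 5 log₁₀ d + 5 = 7.08 − 5·2.2976 + 5 = 0.592
M − M_☉ = 0.592 − 4.83 = -4.238
L/L_☉ = 10^(−0.4 × -4.238) = 49.56

L/L_☉ ≈ 50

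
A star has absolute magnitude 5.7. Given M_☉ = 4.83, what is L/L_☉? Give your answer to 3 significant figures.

M − M_☉ = 5.7 − 4.83 = 0.870
L/L_☉ = 10^(−0.4 (M − M_☉)) = 10^-0.348 = 0.4487

L/L_☉ ≈ 0.449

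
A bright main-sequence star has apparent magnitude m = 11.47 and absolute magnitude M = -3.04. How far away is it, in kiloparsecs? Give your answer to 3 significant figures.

Distance modulus: m − M = 11.47 − (-3.04) = 14.510
m − M = 5 log₁₀ d − 5
log₁₀ d = (m − M)/5 + 1 = 3.9020
d = 10^3.9020 = 7980 pc
= 7.980 kpc

d ≈ 7.98 kpc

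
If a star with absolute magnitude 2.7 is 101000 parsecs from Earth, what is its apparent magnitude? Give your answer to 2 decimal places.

m = M + 5 log₁₀ d − 5 = 2.7 + 5·5.0043 − 5 = 22.722

m ≈ 22.72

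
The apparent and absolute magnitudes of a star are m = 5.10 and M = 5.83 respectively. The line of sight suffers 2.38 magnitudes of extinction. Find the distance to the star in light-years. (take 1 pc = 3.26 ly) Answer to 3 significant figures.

d ≈ 7.78 ly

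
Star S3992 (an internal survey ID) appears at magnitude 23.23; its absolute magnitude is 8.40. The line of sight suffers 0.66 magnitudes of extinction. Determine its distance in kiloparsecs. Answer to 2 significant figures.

m − M = 5 log₁₀(d/10 pc) + A  ⇒  23.23 − (8.40) − 0.66 = 5 log₁₀(d/10)
14.170 = 5 log₁₀(d/10)
log₁₀ d = (m − M − A)/5 + 1 = 3.8340
d = 10^3.8340 = 6823 pc
= 6.823 kpc

d ≈ 6.8 kpc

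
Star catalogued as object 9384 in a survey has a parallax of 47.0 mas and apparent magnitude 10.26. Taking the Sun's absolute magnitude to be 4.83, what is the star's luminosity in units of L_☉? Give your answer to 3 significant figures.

L/L_☉ ≈ 0.0305

d = 1/p = 1000/47.0 mas = 21.28 pc
M = m − 5 log₁₀ d + 5 = 10.26 − 5·1.3279 + 5 = 8.620
M − M_☉ = 8.620 − 4.83 = 3.790
L/L_☉ = 10^(−0.4 × 3.790) = 0.03047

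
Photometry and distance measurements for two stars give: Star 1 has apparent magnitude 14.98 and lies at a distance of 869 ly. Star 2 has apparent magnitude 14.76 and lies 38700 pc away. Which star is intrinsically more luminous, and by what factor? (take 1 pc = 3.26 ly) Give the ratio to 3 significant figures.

Star 2 is more luminous, by a factor of 25800.

Star 1: d = 869 ly / 3.26 = 266.6 pc
Star 1: M = m − 5 log₁₀ d + 5 = 14.98 − 5·2.4258 + 5 = 7.851
Star 2: M = m − 5 log₁₀ d + 5 = 14.76 − 5·4.5877 + 5 = -3.179
ΔM = M_1 − M_2 = 7.851 − (-3.179) = 11.030; smaller M is more luminous → Star 2.
L ratio = 10^(0.4 |ΔM|) = 10^4.412 = 25810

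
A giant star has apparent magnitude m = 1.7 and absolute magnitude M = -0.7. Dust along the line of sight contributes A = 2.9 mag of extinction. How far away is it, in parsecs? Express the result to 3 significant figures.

m − M = 5 log₁₀(d/10 pc) + A  ⇒  1.7 − (-0.7) − 2.9 = 5 log₁₀(d/10)
-0.500 = 5 log₁₀(d/10)
log₁₀ d = (m − M − A)/5 + 1 = 0.9000
d = 10^0.9000 = 7.943 pc

d ≈ 7.94 pc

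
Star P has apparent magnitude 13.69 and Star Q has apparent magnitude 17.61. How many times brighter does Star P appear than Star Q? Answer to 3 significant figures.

37.0

Magnitude difference = -3.92
Flux ratio = 10^(−0.4 Δm) = 10^(−0.4 × -3.92) = 10^1.568 = 36.98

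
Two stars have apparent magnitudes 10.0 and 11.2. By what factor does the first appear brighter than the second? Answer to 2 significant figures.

Δm = 10.0 − (11.2) = -1.2
Flux ratio = 10^(−0.4 Δm) = 10^(−0.4 × -1.2) = 10^0.480 = 3.020

3.0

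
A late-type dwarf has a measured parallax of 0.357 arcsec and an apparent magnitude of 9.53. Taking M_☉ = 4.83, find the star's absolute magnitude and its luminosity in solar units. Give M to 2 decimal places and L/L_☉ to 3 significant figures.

d = 1/p = 1/0.357″ = 2.801 pc
M = m − 5 log₁₀ d + 5 = 9.53 − 5·0.4473 + 5 = 12.293
M − M_☉ = 12.293 − 4.83 = 7.463
L/L_☉ = 10^(−0.4 × 7.463) = 1.034×10^-3

M ≈ 12.29; L/L_☉ ≈ 1.03×10^-3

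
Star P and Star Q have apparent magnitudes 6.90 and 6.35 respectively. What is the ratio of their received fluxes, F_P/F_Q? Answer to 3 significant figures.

F_P/F_Q ≈ 0.603

Magnitude difference = 0.55
Flux ratio = 10^(−0.4 Δm) = 10^(−0.4 × 0.55) = 10^-0.220 = 0.6026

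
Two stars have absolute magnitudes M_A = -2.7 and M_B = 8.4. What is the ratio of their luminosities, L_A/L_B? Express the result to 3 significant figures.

ΔM = M_A − M_B = -11.1
L_A/L_B = 10^(−0.4 ΔM) = 10^4.440 = 27540

L_A/L_B ≈ 27500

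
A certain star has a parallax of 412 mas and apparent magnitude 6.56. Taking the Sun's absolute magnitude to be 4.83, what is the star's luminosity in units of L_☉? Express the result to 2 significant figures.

L/L_☉ ≈ 0.012

d = 1/p = 1000/412 mas = 2.427 pc
M = m − 5 log₁₀ d + 5 = 6.56 − 5·0.3851 + 5 = 9.634
M − M_☉ = 9.634 − 4.83 = 4.804
L/L_☉ = 10^(−0.4 × 4.804) = 0.01197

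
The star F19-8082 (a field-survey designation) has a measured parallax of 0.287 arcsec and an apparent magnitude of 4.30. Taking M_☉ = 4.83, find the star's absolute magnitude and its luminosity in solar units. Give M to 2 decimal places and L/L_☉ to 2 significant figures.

d = 1/p = 1/0.287″ = 3.484 pc
M = m − 5 log₁₀ d + 5 = 4.30 − 5·0.5421 + 5 = 6.589
M − M_☉ = 6.589 − 4.83 = 1.759
L/L_☉ = 10^(−0.4 × 1.759) = 0.1978

M ≈ 6.59; L/L_☉ ≈ 0.20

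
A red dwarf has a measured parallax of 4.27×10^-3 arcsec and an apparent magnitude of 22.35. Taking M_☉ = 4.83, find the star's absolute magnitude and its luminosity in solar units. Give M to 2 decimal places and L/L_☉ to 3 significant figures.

d = 1/p = 1/4.27×10^-3″ = 234.2 pc
M = m − 5 log₁₀ d + 5 = 22.35 − 5·2.3696 + 5 = 15.502
M − M_☉ = 15.502 − 4.83 = 10.672
L/L_☉ = 10^(−0.4 × 10.672) = 5.384×10^-5

M ≈ 15.50; L/L_☉ ≈ 5.38×10^-5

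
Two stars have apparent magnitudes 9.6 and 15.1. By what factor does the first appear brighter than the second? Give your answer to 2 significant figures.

160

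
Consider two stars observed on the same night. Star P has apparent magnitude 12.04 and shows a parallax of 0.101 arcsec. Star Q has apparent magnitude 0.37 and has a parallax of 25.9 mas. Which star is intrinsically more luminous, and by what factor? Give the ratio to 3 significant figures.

Star Q is more luminous, by a factor of 708000.

Star P: d = 1/p = 1/0.101″ = 9.901 pc
Star P: M = m − 5 log₁₀ d + 5 = 12.04 − 5·0.9957 + 5 = 12.062
Star Q: p = 25.9 mas = 0.0259″ → d = 1/p = 38.61 pc
Star Q: M = m − 5 log₁₀ d + 5 = 0.37 − 5·1.5867 + 5 = -2.564
ΔM = M_P − M_Q = 12.062 − (-2.564) = 14.625; smaller M is more luminous → Star Q.
L ratio = 10^(0.4 |ΔM|) = 10^5.850 = 708000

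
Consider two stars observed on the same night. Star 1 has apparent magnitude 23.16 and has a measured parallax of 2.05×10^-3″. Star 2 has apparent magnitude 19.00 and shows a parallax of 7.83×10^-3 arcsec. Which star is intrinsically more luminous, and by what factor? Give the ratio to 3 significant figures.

Star 2 is more luminous, by a factor of 3.16.

Star 1: d = 1/p = 1/2.05×10^-3″ = 487.8 pc
Star 1: M = m − 5 log₁₀ d + 5 = 23.16 − 5·2.6882 + 5 = 14.719
Star 2: d = 1/p = 1/7.83×10^-3″ = 127.7 pc
Star 2: M = m − 5 log₁₀ d + 5 = 19.00 − 5·2.1062 + 5 = 13.469
ΔM = M_1 − M_2 = 14.719 − (13.469) = 1.250; smaller M is more luminous → Star 2.
L ratio = 10^(0.4 |ΔM|) = 10^0.500 = 3.162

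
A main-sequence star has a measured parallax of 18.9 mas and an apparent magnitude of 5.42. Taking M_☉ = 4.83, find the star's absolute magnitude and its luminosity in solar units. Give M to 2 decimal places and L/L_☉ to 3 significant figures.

M ≈ 1.80; L/L_☉ ≈ 16.3

d = 1/p = 1000/18.9 mas = 52.91 pc
M = m − 5 log₁₀ d + 5 = 5.42 − 5·1.7235 + 5 = 1.802
M − M_☉ = 1.802 − 4.83 = -3.028
L/L_☉ = 10^(−0.4 × -3.028) = 16.26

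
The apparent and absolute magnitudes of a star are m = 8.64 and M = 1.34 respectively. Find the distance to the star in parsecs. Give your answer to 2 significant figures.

d ≈ 290 pc

μ = m − M = 7.300
m − M = 5 log₁₀ d − 5
log₁₀ d = (m − M)/5 + 1 = 2.4600
d = 10^2.4600 = 288.4 pc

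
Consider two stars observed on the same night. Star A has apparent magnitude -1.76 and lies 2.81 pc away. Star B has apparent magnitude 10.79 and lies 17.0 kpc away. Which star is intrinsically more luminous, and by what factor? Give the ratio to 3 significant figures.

Star B is more luminous, by a factor of 350.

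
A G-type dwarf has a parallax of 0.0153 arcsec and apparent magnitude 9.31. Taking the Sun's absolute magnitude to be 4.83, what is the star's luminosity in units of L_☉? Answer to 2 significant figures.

L/L_☉ ≈ 0.69

d = 1/p = 1/0.0153″ = 65.36 pc
M = m − 5 log₁₀ d + 5 = 9.31 − 5·1.8153 + 5 = 5.233
M − M_☉ = 5.233 − 4.83 = 0.403
L/L_☉ = 10^(−0.4 × 0.403) = 0.6896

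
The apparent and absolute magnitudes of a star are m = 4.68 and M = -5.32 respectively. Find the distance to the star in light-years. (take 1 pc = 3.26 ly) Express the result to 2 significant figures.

d ≈ 3300 ly

Distance modulus: m − M = 4.68 − (-5.32) = 10.000
m − M = 5 log₁₀ d − 5
log₁₀ d = (m − M)/5 + 1 = 3.0000
d = 10^3.0000 = 1000 pc
= 3260 ly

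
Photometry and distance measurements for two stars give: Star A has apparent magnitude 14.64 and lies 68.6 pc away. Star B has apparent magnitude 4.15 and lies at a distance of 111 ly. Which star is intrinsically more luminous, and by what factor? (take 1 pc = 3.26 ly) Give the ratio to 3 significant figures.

Star B is more luminous, by a factor of 3870.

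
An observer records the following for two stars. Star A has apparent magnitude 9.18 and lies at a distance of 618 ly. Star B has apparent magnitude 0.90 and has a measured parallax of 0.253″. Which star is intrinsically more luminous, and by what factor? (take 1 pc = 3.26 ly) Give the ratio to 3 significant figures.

Star A: d = 618 ly / 3.26 = 189.6 pc
Star A: M = m − 5 log₁₀ d + 5 = 9.18 − 5·2.2778 + 5 = 2.791
Star B: d = 1/p = 1/0.253″ = 3.953 pc
Star B: M = m − 5 log₁₀ d + 5 = 0.90 − 5·0.5969 + 5 = 2.916
ΔM = M_A − M_B = 2.791 − (2.916) = -0.124; smaller M is more luminous → Star A.
L ratio = 10^(0.4 |ΔM|) = 10^0.050 = 1.121

Star A is more luminous, by a factor of 1.12.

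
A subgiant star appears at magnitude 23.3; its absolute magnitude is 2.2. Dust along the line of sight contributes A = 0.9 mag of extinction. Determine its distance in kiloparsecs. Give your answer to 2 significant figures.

d ≈ 110 kpc

m − M = 5 log₁₀(d/10 pc) + A  ⇒  23.3 − (2.2) − 0.9 = 5 log₁₀(d/10)
20.200 = 5 log₁₀(d/10)
log₁₀ d = (m − M − A)/5 + 1 = 5.0400
d = 10^5.0400 = 109600 pc
= 109.6 kpc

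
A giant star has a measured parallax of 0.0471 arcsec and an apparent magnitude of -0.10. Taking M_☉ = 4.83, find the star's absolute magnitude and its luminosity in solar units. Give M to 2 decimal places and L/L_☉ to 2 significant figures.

M ≈ -1.73; L/L_☉ ≈ 420

d = 1/p = 1/0.0471″ = 21.23 pc
M = m − 5 log₁₀ d + 5 = -0.10 − 5·1.3270 + 5 = -1.735
M − M_☉ = -1.735 − 4.83 = -6.565
L/L_☉ = 10^(−0.4 × -6.565) = 422.6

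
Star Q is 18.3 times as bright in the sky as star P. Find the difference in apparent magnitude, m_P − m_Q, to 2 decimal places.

m_P − m_Q ≈ 3.16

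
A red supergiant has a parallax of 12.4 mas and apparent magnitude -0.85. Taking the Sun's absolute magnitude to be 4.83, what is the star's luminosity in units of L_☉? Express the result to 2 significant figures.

d = 1/p = 1000/12.4 mas = 80.65 pc
M = m − 5 log₁₀ d + 5 = -0.85 − 5·1.9066 + 5 = -5.383
M − M_☉ = -5.383 − 4.83 = -10.213
L/L_☉ = 10^(−0.4 × -10.213) = 12170

L/L_☉ ≈ 12000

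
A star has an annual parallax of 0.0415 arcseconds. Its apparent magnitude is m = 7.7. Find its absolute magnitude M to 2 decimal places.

d = 1/p = 1/0.0415″ = 24.10 pc
5 log₁₀(d/10 pc) = 5 log₁₀(24.10) − 5 = 1.910
M = m − 5 log₁₀(d/10) = 7.7 − 1.910 = 5.790

M ≈ 5.79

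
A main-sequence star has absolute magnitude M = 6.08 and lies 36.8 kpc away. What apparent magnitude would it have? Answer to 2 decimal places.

d = 36.8 kpc = 36800 pc
m = M + 5 log₁₀ d − 5 = 6.08 + 5·4.5658 − 5 = 23.909

m ≈ 23.91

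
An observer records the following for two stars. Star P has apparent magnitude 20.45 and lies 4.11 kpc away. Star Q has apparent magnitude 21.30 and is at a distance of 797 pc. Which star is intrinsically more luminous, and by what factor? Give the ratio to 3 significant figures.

Star P: d = 4.11 kpc = 4110 pc
Star P: M = m − 5 log₁₀ d + 5 = 20.45 − 5·3.6138 + 5 = 7.381
Star Q: M = m − 5 log₁₀ d + 5 = 21.30 − 5·2.9015 + 5 = 11.793
ΔM = M_P − M_Q = 7.381 − (11.793) = -4.412; smaller M is more luminous → Star P.
L ratio = 10^(0.4 |ΔM|) = 10^1.765 = 58.18

Star P is more luminous, by a factor of 58.2.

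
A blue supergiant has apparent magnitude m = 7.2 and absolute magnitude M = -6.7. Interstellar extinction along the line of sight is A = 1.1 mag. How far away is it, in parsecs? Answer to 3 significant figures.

m − M = 5 log₁₀(d/10 pc) + A  ⇒  7.2 − (-6.7) − 1.1 = 5 log₁₀(d/10)
12.800 = 5 log₁₀(d/10)
log₁₀ d = (m − M − A)/5 + 1 = 3.5600
d = 10^3.5600 = 3631 pc

d ≈ 3630 pc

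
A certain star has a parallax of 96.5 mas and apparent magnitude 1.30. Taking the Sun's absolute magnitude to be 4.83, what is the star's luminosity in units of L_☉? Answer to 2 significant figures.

L/L_☉ ≈ 28

d = 1/p = 1000/96.5 mas = 10.36 pc
M = m − 5 log₁₀ d + 5 = 1.30 − 5·1.0155 + 5 = 1.223
M − M_☉ = 1.223 − 4.83 = -3.607
L/L_☉ = 10^(−0.4 × -3.607) = 27.73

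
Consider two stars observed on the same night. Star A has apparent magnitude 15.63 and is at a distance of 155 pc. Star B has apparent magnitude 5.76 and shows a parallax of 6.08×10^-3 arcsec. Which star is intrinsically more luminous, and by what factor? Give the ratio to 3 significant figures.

Star B is more luminous, by a factor of 9990.

Star A: M = m − 5 log₁₀ d + 5 = 15.63 − 5·2.1903 + 5 = 9.678
Star B: d = 1/p = 1/6.08×10^-3″ = 164.5 pc
Star B: M = m − 5 log₁₀ d + 5 = 5.76 − 5·2.2161 + 5 = -0.320
ΔM = M_A − M_B = 9.678 − (-0.320) = 9.999; smaller M is more luminous → Star B.
L ratio = 10^(0.4 |ΔM|) = 10^4.000 = 9989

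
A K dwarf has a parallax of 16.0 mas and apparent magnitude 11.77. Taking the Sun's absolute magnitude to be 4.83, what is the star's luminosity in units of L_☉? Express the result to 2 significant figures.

d = 1/p = 1000/16.0 mas = 62.50 pc
M = m − 5 log₁₀ d + 5 = 11.77 − 5·1.7959 + 5 = 7.791
M − M_☉ = 7.791 − 4.83 = 2.961
L/L_☉ = 10^(−0.4 × 2.961) = 0.06543

L/L_☉ ≈ 0.065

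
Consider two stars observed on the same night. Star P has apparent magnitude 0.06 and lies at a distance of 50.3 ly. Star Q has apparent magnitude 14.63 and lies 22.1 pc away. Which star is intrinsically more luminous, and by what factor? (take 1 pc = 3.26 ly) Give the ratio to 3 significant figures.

Star P is more luminous, by a factor of 328000.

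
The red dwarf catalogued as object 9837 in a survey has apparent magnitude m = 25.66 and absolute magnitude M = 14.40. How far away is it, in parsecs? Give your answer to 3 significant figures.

μ = m − M = 11.260
m − M = 5 log₁₀ d − 5
log₁₀ d = (m − M)/5 + 1 = 3.2520
d = 10^3.2520 = 1786 pc

d ≈ 1790 pc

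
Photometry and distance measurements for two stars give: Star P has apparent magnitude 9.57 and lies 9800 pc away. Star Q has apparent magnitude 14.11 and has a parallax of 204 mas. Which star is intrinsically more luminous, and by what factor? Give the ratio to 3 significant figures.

Star P: M = m − 5 log₁₀ d + 5 = 9.57 − 5·3.9912 + 5 = -5.386
Star Q: p = 204 mas = 0.204″ → d = 1/p = 4.902 pc
Star Q: M = m − 5 log₁₀ d + 5 = 14.11 − 5·0.6904 + 5 = 15.658
ΔM = M_P − M_Q = -5.386 − (15.658) = -21.044; smaller M is more luminous → Star P.
L ratio = 10^(0.4 |ΔM|) = 10^8.418 = 2.616×10^8

Star P is more luminous, by a factor of 2.62×10^8.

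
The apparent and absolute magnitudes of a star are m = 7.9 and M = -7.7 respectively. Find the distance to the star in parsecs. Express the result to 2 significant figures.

μ = m − M = 15.600
m − M = 5 log₁₀ d − 5
log₁₀ d = (m − M)/5 + 1 = 4.1200
d = 10^4.1200 = 13180 pc

d ≈ 13000 pc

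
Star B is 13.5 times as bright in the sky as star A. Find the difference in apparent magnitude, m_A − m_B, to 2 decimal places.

m_A − m_B ≈ 2.83

Pogson: Δm = −2.5 log₁₀(ratio) = −2.5 log₁₀(13.5) = −2.5 × 1.1303 = -2.826
Star B is brighter so has the smaller magnitude: m_A − m_B is positive.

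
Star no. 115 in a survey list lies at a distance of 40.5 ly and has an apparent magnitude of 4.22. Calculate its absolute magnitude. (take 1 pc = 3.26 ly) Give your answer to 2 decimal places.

d = 40.5 ly / 3.26 = 12.42 pc
5 log₁₀(d/10 pc) = 5 log₁₀(12.42) − 5 = 0.471
M = m − 5 log₁₀(d/10) = 4.22 − 0.471 = 3.749

M ≈ 3.75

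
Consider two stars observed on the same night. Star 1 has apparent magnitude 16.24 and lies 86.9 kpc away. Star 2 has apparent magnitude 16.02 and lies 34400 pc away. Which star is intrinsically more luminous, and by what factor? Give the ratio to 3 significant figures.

Star 1 is more luminous, by a factor of 5.21.

Star 1: d = 86.9 kpc = 86900 pc
Star 1: M = m − 5 log₁₀ d + 5 = 16.24 − 5·4.9390 + 5 = -3.455
Star 2: M = m − 5 log₁₀ d + 5 = 16.02 − 5·4.5366 + 5 = -1.663
ΔM = M_1 − M_2 = -3.455 − (-1.663) = -1.792; smaller M is more luminous → Star 1.
L ratio = 10^(0.4 |ΔM|) = 10^0.717 = 5.211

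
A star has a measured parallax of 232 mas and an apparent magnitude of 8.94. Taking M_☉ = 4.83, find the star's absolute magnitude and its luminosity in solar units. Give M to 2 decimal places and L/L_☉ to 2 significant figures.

M ≈ 10.77; L/L_☉ ≈ 4.2×10^-3

d = 1/p = 1000/232 mas = 4.310 pc
M = m − 5 log₁₀ d + 5 = 8.94 − 5·0.6345 + 5 = 10.767
M − M_☉ = 10.767 − 4.83 = 5.937
L/L_☉ = 10^(−0.4 × 5.937) = 4.217×10^-3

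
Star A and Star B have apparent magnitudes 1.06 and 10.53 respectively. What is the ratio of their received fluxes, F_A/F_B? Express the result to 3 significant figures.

Magnitude difference = -9.47
Flux ratio = 10^(−0.4 Δm) = 10^(−0.4 × -9.47) = 10^3.788 = 6138

F_A/F_B ≈ 6140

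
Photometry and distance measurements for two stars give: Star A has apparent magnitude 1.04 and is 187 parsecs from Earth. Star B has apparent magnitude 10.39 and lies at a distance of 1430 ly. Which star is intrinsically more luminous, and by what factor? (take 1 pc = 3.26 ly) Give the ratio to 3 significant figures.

Star A is more luminous, by a factor of 999.

Star A: M = m − 5 log₁₀ d + 5 = 1.04 − 5·2.2718 + 5 = -5.319
Star B: d = 1430 ly / 3.26 = 438.7 pc
Star B: M = m − 5 log₁₀ d + 5 = 10.39 − 5·2.6421 + 5 = 2.179
ΔM = M_A − M_B = -5.319 − (2.179) = -7.499; smaller M is more luminous → Star A.
L ratio = 10^(0.4 |ΔM|) = 10^2.999 = 998.7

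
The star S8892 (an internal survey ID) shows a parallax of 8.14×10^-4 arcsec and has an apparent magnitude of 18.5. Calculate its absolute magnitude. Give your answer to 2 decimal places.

d = 1/p = 1/8.14×10^-4″ = 1229 pc
5 log₁₀(d/10 pc) = 5 log₁₀(1229) − 5 = 10.447
M = m − 5 log₁₀(d/10) = 18.5 − 10.447 = 8.053

M ≈ 8.05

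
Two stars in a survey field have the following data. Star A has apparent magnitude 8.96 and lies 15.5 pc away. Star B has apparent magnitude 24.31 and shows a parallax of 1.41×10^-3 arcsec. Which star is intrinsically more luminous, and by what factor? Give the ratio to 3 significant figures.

Star A: M = m − 5 log₁₀ d + 5 = 8.96 − 5·1.1903 + 5 = 8.008
Star B: d = 1/p = 1/1.41×10^-3″ = 709.2 pc
Star B: M = m − 5 log₁₀ d + 5 = 24.31 − 5·2.8508 + 5 = 15.056
ΔM = M_A − M_B = 8.008 − (15.056) = -7.048; smaller M is more luminous → Star A.
L ratio = 10^(0.4 |ΔM|) = 10^2.819 = 659.3

Star A is more luminous, by a factor of 659.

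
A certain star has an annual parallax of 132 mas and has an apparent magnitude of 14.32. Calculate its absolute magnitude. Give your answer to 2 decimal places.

p = 132 mas = 0.132″ → d = 1/p = 7.576 pc
5 log₁₀(d/10 pc) = 5 log₁₀(7.576) − 5 = -0.603
M = m − 5 log₁₀(d/10) = 14.32 + 0.603 = 14.923

M ≈ 14.92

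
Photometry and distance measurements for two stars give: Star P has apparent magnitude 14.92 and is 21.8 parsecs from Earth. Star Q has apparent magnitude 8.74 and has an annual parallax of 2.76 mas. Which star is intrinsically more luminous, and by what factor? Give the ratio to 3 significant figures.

Star P: M = m − 5 log₁₀ d + 5 = 14.92 − 5·1.3385 + 5 = 13.228
Star Q: p = 2.76 mas = 2.76×10^-3″ → d = 1/p = 362.3 pc
Star Q: M = m − 5 log₁₀ d + 5 = 8.74 − 5·2.5591 + 5 = 0.945
ΔM = M_P − M_Q = 13.228 − (0.945) = 12.283; smaller M is more luminous → Star Q.
L ratio = 10^(0.4 |ΔM|) = 10^4.913 = 81900

Star Q is more luminous, by a factor of 81900.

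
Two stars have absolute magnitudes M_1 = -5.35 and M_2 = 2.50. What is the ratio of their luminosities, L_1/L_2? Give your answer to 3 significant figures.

ΔM = M_1 − M_2 = -7.85
L_1/L_2 = 10^(−0.4 ΔM) = 10^3.140 = 1380

L_1/L_2 ≈ 1380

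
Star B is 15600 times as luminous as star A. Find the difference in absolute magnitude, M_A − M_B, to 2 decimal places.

Pogson: ΔM = −2.5 log₁₀(ratio) = −2.5 log₁₀(15600) = −2.5 × 4.1931 = -10.483
Star B is brighter so has the smaller magnitude: M_A − M_B is positive.

M_A − M_B ≈ 10.48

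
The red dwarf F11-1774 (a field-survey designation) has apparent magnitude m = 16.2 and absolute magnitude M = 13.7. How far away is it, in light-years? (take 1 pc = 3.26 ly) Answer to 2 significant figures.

d ≈ 100 ly

μ = m − M = 2.500
m − M = 5 log₁₀ d − 5
log₁₀ d = (m − M)/5 + 1 = 1.5000
d = 10^1.5000 = 31.62 pc
= 103.1 ly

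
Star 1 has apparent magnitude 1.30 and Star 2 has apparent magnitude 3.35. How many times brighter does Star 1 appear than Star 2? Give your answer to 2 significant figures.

6.6

Magnitude difference = -2.05
Flux ratio = 10^(−0.4 Δm) = 10^(−0.4 × -2.05) = 10^0.820 = 6.607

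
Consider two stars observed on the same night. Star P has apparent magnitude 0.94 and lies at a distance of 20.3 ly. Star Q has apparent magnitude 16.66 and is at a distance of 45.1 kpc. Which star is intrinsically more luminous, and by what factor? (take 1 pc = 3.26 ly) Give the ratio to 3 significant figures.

Star P: d = 20.3 ly / 3.26 = 6.227 pc
Star P: M = m − 5 log₁₀ d + 5 = 0.94 − 5·0.7943 + 5 = 1.969
Star Q: d = 45.1 kpc = 45100 pc
Star Q: M = m − 5 log₁₀ d + 5 = 16.66 − 5·4.6542 + 5 = -1.611
ΔM = M_P − M_Q = 1.969 − (-1.611) = 3.579; smaller M is more luminous → Star Q.
L ratio = 10^(0.4 |ΔM|) = 10^1.432 = 27.03

Star Q is more luminous, by a factor of 27.0.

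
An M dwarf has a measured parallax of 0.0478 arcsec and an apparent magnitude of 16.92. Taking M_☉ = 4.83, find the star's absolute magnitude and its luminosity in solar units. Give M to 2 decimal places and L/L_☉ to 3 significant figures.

M ≈ 15.32; L/L_☉ ≈ 6.38×10^-5

d = 1/p = 1/0.0478″ = 20.92 pc
M = m − 5 log₁₀ d + 5 = 16.92 − 5·1.3206 + 5 = 15.317
M − M_☉ = 15.317 − 4.83 = 10.487
L/L_☉ = 10^(−0.4 × 10.487) = 6.385×10^-5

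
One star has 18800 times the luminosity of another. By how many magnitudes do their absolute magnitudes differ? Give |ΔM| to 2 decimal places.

Pogson: ΔM = −2.5 log₁₀(ratio) = −2.5 log₁₀(18800) = −2.5 × 4.2742 = -10.685

|ΔM| ≈ 10.69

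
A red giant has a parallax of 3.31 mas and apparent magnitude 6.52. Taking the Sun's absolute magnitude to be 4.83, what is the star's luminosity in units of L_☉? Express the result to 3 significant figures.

L/L_☉ ≈ 192

d = 1/p = 1000/3.31 mas = 302.1 pc
M = m − 5 log₁₀ d + 5 = 6.52 − 5·2.4802 + 5 = -0.881
M − M_☉ = -0.881 − 4.83 = -5.711
L/L_☉ = 10^(−0.4 × -5.711) = 192.5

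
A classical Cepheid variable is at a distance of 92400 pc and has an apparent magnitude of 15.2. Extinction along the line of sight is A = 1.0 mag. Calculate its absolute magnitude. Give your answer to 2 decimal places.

M ≈ -5.63

5 log₁₀(d/10 pc) = 5 log₁₀(92400) − 5 = 19.828
M = m − 5 log₁₀(d/10) − A = 15.2 − 19.828 − 1.0 = -5.628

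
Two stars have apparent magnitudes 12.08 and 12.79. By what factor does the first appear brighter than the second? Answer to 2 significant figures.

1.9

Δm = 12.08 − (12.79) = -0.71
Flux ratio = 10^(−0.4 Δm) = 10^(−0.4 × -0.71) = 10^0.284 = 1.923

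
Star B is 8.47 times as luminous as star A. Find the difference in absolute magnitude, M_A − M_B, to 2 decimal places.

M_A − M_B ≈ 2.32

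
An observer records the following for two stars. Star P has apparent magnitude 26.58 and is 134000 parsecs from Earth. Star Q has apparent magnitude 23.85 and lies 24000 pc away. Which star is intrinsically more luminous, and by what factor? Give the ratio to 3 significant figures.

Star P is more luminous, by a factor of 2.52.

Star P: M = m − 5 log₁₀ d + 5 = 26.58 − 5·5.1271 + 5 = 5.944
Star Q: M = m − 5 log₁₀ d + 5 = 23.85 − 5·4.3802 + 5 = 6.949
ΔM = M_P − M_Q = 5.944 − (6.949) = -1.004; smaller M is more luminous → Star P.
L ratio = 10^(0.4 |ΔM|) = 10^0.402 = 2.522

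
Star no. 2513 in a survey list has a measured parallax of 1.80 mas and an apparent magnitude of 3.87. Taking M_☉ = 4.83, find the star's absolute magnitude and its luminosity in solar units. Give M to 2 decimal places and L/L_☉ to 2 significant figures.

d = 1/p = 1000/1.80 mas = 555.6 pc
M = m − 5 log₁₀ d + 5 = 3.87 − 5·2.7447 + 5 = -4.854
M − M_☉ = -4.854 − 4.83 = -9.684
L/L_☉ = 10^(−0.4 × -9.684) = 7472

M ≈ -4.85; L/L_☉ ≈ 7500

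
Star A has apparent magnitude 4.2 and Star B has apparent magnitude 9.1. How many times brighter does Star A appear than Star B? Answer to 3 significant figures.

Δm = 4.2 − (9.1) = -4.9
Flux ratio = 10^(−0.4 Δm) = 10^(−0.4 × -4.9) = 10^1.960 = 91.20

91.2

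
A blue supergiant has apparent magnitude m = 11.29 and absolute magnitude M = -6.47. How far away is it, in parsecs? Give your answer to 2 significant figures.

μ = m − M = 17.760
m − M = 5 log₁₀ d − 5
log₁₀ d = (m − M)/5 + 1 = 4.5520
d = 10^4.5520 = 35650 pc

d ≈ 36000 pc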